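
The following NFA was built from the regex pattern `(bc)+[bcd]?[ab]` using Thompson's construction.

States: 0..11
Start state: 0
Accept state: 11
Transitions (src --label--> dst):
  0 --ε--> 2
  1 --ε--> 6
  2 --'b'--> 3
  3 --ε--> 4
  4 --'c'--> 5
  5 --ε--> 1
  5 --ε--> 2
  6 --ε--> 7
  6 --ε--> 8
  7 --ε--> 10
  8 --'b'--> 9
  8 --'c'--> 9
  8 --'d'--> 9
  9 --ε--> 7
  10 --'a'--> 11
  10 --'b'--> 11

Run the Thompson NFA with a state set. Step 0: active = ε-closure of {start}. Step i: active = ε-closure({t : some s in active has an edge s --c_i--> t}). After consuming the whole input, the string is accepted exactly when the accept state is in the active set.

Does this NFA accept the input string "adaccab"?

S₀ = ε-closure({0}) = {0,2}
'a' @ 1: {}  — dead — no transitions
rest 'daccab' ignored (set empty)
end set {} — state 11 not in

Answer: REJECT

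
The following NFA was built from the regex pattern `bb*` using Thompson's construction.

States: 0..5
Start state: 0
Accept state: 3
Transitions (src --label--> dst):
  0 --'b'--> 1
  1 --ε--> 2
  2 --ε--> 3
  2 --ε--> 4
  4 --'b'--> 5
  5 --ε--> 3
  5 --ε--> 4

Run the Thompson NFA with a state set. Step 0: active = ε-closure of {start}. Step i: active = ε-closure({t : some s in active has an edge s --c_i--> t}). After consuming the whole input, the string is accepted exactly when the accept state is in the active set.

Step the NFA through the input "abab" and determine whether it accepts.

Answer: REJECT

Derivation:
start: ε-closure({0}) = {0}
'a' @ 1: {}  — state set empty
rest 'bab' ignored (set empty)
after full input: {}  (accept=3 not in)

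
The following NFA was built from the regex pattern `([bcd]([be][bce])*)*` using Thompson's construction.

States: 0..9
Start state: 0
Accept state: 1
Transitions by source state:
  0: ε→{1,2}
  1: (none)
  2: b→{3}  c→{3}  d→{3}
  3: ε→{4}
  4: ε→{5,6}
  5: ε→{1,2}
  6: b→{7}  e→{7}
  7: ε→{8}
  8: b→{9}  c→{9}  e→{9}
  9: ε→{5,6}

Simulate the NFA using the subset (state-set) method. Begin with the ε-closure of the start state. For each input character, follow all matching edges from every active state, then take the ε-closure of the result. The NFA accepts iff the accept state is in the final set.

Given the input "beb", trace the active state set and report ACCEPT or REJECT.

start: ε-closure({0}) = {0,1,2}
'b' @ 1: {1,2,3,4,5,6}  ✓accept
'e' @ 2: {7,8}
'b' @ 3: {1,2,5,6,9}  ✓accept
after full input: {1,2,5,6,9}  (accept=1 in)

Answer: ACCEPT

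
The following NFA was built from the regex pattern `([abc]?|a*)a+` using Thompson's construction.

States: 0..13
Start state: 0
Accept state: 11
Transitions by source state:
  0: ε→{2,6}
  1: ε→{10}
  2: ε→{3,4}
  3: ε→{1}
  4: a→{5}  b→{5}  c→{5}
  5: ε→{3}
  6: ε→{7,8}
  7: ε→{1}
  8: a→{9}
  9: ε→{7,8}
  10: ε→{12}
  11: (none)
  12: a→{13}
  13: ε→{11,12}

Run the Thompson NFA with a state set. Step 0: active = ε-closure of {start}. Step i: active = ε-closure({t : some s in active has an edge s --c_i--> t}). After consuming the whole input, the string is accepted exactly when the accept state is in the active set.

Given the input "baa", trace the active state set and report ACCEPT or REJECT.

S₀ = ε-closure({0}) = {0,1,2,3,4,6,7,8,10,12}
'b' @ 1: {1,3,5,10,12}
'a' @ 2: {11,12,13}  (accept∈set)
'a' @ 3: {11,12,13}  (accept∈set)
final: {11,12,13}; accept 11 in set

Answer: ACCEPT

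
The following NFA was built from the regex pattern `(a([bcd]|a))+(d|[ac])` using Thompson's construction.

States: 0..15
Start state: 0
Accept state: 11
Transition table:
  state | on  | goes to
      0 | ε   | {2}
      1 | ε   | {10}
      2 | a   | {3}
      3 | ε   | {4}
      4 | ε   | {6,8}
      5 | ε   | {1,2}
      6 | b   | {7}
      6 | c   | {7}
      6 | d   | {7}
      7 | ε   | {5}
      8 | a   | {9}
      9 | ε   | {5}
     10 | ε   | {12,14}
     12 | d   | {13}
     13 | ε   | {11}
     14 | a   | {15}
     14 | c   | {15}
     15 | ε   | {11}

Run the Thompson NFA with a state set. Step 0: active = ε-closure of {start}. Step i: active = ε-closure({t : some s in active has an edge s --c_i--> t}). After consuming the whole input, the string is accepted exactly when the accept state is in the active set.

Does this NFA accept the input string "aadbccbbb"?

Answer: REJECT

Steps:
start: ε-closure({0}) = {0,2}
'a' @ 1: {3,4,6,8}
'a' @ 2: {1,2,5,9,10,12,14}
'd' @ 3: {11,13}  [accepting]
'b' @ 4: {}  — no active states
rest 'ccbbb' ignored (set empty)
after full input: {}  (accept=11 not in)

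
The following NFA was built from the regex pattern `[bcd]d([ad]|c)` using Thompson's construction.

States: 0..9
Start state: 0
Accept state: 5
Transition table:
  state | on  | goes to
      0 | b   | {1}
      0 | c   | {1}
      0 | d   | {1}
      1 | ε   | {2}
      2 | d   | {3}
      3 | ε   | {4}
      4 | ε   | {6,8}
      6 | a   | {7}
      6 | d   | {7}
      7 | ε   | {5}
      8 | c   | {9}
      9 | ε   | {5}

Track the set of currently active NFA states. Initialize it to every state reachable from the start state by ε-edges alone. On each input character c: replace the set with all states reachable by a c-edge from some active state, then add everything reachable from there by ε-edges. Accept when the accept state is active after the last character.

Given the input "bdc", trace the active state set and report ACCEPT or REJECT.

initial (ε-close {0}): {0}
'b' @ 1: {1,2}
'd' @ 2: {3,4,6,8}
'c' @ 3: {5,9}  (accept∈set)
end set {5,9} — state 5 in

Answer: ACCEPT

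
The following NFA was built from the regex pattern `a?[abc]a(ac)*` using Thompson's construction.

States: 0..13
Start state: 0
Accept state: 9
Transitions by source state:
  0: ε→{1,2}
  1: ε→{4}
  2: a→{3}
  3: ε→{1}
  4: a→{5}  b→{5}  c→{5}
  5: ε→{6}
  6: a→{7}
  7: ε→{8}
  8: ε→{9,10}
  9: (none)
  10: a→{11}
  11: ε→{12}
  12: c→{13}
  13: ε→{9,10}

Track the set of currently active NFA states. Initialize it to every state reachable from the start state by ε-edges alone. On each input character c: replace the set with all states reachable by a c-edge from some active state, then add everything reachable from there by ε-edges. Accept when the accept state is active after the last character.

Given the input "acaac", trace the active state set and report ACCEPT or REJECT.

Answer: ACCEPT

Trace:
start: ε-closure({0}) = {0,1,2,4}
'a' @ 1: {1,3,4,5,6}
'c' @ 2: {5,6}
'a' @ 3: {7,8,9,10}  (accept∈set)
'a' @ 4: {11,12}
'c' @ 5: {9,10,13}  (accept∈set)
after full input: {9,10,13}  (accept=9 in)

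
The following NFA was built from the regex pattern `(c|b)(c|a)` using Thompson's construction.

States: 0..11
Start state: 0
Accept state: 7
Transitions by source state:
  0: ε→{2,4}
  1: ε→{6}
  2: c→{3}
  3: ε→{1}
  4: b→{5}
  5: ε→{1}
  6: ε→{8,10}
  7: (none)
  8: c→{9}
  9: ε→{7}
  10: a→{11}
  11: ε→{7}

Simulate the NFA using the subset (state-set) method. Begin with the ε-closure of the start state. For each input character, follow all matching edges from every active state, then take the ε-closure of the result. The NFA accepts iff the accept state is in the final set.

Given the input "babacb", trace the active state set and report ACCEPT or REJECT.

initial (ε-close {0}): {0,2,4}
'b' @ 1: {1,5,6,8,10}
'a' @ 2: {7,11}  ✓accept
'b' @ 3: {}  — no active states
rest 'acb' ignored (set empty)
final: {}; accept 7 not in set

Answer: REJECT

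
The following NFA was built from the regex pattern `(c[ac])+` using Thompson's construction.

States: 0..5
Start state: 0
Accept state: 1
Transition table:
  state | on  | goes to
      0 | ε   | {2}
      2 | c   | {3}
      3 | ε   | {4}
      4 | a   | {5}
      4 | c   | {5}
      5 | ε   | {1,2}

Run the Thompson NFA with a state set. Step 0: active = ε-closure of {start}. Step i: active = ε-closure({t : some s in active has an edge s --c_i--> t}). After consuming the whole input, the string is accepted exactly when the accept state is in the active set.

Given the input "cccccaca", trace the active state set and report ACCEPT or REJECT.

start: ε-closure({0}) = {0,2}
'c' @ 1: {3,4}
'c' @ 2: {1,2,5}  (accept∈set)
'c' @ 3: {3,4}
'c' @ 4: {1,2,5}  (accept∈set)
'c' @ 5: {3,4}
'a' @ 6: {1,2,5}  (accept∈set)
'c' @ 7: {3,4}
'a' @ 8: {1,2,5}  (accept∈set)
final: {1,2,5}; accept 1 in set

Answer: ACCEPT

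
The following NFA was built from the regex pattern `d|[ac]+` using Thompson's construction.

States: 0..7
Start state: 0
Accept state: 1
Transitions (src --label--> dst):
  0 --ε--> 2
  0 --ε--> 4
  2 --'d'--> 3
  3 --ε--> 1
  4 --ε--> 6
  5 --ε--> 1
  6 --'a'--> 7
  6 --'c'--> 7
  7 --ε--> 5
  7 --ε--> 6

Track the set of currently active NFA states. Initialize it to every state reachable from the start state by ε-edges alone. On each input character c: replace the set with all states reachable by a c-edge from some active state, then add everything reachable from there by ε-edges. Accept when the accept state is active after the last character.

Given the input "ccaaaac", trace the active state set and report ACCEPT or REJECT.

S₀ = ε-closure({0}) = {0,2,4,6}
'c' @ 1: {1,5,6,7}  (accept∈set)
'c' @ 2: {1,5,6,7}  (accept∈set)
'a' @ 3: {1,5,6,7}  (accept∈set)
'a' @ 4: {1,5,6,7}  (accept∈set)
'a' @ 5: {1,5,6,7}  (accept∈set)
'a' @ 6: {1,5,6,7}  (accept∈set)
'c' @ 7: {1,5,6,7}  (accept∈set)
final: {1,5,6,7}; accept 1 in set

Answer: ACCEPT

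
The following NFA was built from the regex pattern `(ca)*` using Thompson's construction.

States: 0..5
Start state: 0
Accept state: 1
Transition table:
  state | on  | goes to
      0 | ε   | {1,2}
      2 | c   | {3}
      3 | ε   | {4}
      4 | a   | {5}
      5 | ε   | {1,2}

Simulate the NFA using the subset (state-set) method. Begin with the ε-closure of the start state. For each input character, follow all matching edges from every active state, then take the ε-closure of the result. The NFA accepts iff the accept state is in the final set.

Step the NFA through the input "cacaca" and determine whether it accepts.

initial (ε-close {0}): {0,1,2}
'c' @ 1: {3,4}
'a' @ 2: {1,2,5}  (accept∈set)
'c' @ 3: {3,4}
'a' @ 4: {1,2,5}  (accept∈set)
'c' @ 5: {3,4}
'a' @ 6: {1,2,5}  (accept∈set)
final: {1,2,5}; accept 1 in set

Answer: ACCEPT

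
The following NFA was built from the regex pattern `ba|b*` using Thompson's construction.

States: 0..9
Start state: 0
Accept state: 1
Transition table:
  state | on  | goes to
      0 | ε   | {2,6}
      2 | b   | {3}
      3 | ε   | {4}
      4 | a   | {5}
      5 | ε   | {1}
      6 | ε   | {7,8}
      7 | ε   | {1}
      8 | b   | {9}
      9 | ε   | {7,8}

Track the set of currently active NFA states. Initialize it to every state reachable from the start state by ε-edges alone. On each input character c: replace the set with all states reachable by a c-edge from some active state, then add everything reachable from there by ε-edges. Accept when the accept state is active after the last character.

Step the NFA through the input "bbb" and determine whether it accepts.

start: ε-closure({0}) = {0,1,2,6,7,8}
'b' @ 1: {1,3,4,7,8,9}  [accepting]
'b' @ 2: {1,7,8,9}  [accepting]
'b' @ 3: {1,7,8,9}  [accepting]
end set {1,7,8,9} — state 1 in

Answer: ACCEPT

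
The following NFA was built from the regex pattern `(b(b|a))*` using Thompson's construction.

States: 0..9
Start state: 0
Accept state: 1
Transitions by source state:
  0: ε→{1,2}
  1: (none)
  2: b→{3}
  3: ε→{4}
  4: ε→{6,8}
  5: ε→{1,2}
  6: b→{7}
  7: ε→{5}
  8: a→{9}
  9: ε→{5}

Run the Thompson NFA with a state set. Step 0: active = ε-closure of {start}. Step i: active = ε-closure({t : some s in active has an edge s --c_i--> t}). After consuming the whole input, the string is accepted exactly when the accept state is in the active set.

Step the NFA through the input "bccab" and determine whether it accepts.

Answer: REJECT

Derivation:
start: ε-closure({0}) = {0,1,2}
'b' @ 1: {3,4,6,8}
'c' @ 2: {}  — no active states
rest 'cab' ignored (set empty)
final: {}; accept 1 not in set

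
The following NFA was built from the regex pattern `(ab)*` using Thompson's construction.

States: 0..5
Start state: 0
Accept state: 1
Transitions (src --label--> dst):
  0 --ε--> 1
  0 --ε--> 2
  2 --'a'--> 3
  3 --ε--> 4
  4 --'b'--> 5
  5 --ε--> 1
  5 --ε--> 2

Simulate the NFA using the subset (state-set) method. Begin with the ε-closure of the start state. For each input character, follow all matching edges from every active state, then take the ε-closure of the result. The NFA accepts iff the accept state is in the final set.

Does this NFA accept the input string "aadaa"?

S₀ = ε-closure({0}) = {0,1,2}
'a' @ 1: {3,4}
'a' @ 2: {}  — no active states
rest 'daa' ignored (set empty)
after full input: {}  (accept=1 not in)

Answer: REJECT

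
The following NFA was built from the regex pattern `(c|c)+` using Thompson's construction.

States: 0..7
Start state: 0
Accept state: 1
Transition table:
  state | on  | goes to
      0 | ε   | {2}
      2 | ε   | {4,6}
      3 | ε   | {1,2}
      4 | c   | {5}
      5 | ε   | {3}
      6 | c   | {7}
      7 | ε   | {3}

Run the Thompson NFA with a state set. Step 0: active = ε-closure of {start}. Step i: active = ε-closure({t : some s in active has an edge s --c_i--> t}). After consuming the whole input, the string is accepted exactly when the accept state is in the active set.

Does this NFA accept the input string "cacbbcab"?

initial (ε-close {0}): {0,2,4,6}
'c' @ 1: {1,2,3,4,5,6,7}  ✓accept
'a' @ 2: {}  — no active states
rest 'cbbcab' ignored (set empty)
end set {} — state 1 not in

Answer: REJECT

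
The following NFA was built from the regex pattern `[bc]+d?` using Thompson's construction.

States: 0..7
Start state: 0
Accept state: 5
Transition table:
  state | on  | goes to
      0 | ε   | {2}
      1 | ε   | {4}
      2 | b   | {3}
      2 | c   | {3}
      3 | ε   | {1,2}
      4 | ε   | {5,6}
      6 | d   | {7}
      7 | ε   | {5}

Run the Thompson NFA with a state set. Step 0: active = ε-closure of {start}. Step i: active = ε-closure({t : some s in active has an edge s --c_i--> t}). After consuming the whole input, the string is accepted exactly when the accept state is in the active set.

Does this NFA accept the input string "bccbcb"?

Answer: ACCEPT

Trace:
start: ε-closure({0}) = {0,2}
'b' @ 1: {1,2,3,4,5,6}  [accepting]
'c' @ 2: {1,2,3,4,5,6}  [accepting]
'c' @ 3: {1,2,3,4,5,6}  [accepting]
'b' @ 4: {1,2,3,4,5,6}  [accepting]
'c' @ 5: {1,2,3,4,5,6}  [accepting]
'b' @ 6: {1,2,3,4,5,6}  [accepting]
end set {1,2,3,4,5,6} — state 5 in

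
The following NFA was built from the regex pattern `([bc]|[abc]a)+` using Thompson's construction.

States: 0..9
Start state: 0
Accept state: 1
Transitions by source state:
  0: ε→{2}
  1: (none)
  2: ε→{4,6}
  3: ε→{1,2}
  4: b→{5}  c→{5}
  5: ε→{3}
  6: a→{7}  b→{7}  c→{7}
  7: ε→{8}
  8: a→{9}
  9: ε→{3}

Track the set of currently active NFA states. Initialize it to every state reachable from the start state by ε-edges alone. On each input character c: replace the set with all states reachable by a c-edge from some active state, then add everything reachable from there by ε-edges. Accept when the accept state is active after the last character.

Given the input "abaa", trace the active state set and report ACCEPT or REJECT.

initial (ε-close {0}): {0,2,4,6}
'a' @ 1: {7,8}
'b' @ 2: {}  — dead — no transitions
rest 'aa' ignored (set empty)
after full input: {}  (accept=1 not in)

Answer: REJECT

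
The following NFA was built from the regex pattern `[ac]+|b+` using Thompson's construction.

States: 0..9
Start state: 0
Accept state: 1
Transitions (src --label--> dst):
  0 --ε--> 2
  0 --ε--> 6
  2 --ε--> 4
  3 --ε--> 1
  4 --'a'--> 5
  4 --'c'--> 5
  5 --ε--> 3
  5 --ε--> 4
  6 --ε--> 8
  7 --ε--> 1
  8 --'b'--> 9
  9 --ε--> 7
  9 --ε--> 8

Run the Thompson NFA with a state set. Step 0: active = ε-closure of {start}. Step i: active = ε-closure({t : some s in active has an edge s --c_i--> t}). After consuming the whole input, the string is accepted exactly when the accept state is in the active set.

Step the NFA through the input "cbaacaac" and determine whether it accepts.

start: ε-closure({0}) = {0,2,4,6,8}
'c' @ 1: {1,3,4,5}  [accepting]
'b' @ 2: {}  — no active states
rest 'aacaac' ignored (set empty)
after full input: {}  (accept=1 not in)

Answer: REJECT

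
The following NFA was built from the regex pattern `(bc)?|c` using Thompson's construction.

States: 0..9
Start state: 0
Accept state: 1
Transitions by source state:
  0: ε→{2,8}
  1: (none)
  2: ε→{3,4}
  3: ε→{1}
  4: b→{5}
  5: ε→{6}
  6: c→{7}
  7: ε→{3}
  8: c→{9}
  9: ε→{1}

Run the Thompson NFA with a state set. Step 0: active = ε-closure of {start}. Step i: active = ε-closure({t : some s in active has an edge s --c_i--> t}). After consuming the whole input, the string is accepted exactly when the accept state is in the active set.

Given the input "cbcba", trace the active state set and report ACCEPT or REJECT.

S₀ = ε-closure({0}) = {0,1,2,3,4,8}
'c' @ 1: {1,9}  ✓accept
'b' @ 2: {}  — no active states
rest 'cba' ignored (set empty)
end set {} — state 1 not in

Answer: REJECT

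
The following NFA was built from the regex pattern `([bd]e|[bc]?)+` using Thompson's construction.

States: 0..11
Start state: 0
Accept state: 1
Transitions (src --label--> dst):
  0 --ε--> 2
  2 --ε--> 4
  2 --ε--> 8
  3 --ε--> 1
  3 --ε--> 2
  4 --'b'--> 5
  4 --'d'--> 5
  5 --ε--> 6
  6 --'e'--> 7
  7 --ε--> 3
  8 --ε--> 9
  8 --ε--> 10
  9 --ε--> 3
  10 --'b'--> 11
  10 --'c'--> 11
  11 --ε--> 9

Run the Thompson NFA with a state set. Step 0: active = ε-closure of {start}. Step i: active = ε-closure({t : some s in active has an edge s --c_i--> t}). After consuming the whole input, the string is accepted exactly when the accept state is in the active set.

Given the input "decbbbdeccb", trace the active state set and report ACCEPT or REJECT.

Answer: ACCEPT

Trace:
initial (ε-close {0}): {0,1,2,3,4,8,9,10}
'd' @ 1: {5,6}
'e' @ 2: {1,2,3,4,7,8,9,10}  ✓accept
'c' @ 3: {1,2,3,4,8,9,10,11}  ✓accept
'b' @ 4: {1,2,3,4,5,6,8,9,10,11}  ✓accept
'b' @ 5: {1,2,3,4,5,6,8,9,10,11}  ✓accept
'b' @ 6: {1,2,3,4,5,6,8,9,10,11}  ✓accept
'd' @ 7: {5,6}
'e' @ 8: {1,2,3,4,7,8,9,10}  ✓accept
'c' @ 9: {1,2,3,4,8,9,10,11}  ✓accept
'c' @ 10: {1,2,3,4,8,9,10,11}  ✓accept
'b' @ 11: {1,2,3,4,5,6,8,9,10,11}  ✓accept
end set {1,2,3,4,5,6,8,9,10,11} — state 1 in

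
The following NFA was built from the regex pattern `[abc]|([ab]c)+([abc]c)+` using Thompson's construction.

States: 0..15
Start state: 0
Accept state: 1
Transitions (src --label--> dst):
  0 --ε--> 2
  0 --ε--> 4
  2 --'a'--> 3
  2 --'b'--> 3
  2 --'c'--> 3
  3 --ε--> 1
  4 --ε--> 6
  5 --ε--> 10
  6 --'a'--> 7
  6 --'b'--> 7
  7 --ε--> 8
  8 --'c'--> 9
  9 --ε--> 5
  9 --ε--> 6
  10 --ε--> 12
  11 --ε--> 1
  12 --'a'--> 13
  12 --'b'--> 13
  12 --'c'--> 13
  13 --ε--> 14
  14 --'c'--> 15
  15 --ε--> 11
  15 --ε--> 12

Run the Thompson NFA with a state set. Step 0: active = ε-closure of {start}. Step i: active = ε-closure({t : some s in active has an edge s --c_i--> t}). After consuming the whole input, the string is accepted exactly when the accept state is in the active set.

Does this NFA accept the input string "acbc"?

Answer: ACCEPT

Trace:
initial (ε-close {0}): {0,2,4,6}
'a' @ 1: {1,3,7,8}  (accept∈set)
'c' @ 2: {5,6,9,10,12}
'b' @ 3: {7,8,13,14}
'c' @ 4: {1,5,6,9,10,11,12,15}  (accept∈set)
final: {1,5,6,9,10,11,12,15}; accept 1 in set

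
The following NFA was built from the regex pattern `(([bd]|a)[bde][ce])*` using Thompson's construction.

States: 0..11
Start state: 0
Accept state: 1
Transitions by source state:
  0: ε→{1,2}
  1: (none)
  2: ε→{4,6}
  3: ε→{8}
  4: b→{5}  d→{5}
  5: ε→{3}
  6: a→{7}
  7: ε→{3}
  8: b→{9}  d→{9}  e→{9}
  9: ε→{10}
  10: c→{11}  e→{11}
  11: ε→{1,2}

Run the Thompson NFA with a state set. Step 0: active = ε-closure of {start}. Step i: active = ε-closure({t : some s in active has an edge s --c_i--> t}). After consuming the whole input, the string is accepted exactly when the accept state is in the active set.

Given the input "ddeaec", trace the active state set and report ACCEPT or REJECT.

Answer: ACCEPT

Steps:
start: ε-closure({0}) = {0,1,2,4,6}
'd' @ 1: {3,5,8}
'd' @ 2: {9,10}
'e' @ 3: {1,2,4,6,11}  (accept∈set)
'a' @ 4: {3,7,8}
'e' @ 5: {9,10}
'c' @ 6: {1,2,4,6,11}  (accept∈set)
final: {1,2,4,6,11}; accept 1 in set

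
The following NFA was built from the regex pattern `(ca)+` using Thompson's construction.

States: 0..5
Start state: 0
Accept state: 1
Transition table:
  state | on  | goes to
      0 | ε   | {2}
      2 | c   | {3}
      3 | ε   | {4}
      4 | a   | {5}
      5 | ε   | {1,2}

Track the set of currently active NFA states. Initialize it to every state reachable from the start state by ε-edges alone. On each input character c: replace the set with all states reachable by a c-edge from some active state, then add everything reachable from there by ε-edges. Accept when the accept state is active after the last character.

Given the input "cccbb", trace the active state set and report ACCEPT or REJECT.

Answer: REJECT

Derivation:
start: ε-closure({0}) = {0,2}
'c' @ 1: {3,4}
'c' @ 2: {}  — no active states
rest 'cbb' ignored (set empty)
final: {}; accept 1 not in set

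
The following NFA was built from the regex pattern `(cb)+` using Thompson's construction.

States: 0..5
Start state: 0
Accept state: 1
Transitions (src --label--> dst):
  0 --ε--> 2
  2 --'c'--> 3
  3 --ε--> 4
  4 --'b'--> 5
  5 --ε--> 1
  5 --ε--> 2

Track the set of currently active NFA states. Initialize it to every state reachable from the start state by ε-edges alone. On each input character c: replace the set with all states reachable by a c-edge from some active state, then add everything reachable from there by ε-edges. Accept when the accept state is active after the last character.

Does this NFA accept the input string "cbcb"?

Answer: ACCEPT

Derivation:
initial (ε-close {0}): {0,2}
'c' @ 1: {3,4}
'b' @ 2: {1,2,5}  ✓accept
'c' @ 3: {3,4}
'b' @ 4: {1,2,5}  ✓accept
final: {1,2,5}; accept 1 in set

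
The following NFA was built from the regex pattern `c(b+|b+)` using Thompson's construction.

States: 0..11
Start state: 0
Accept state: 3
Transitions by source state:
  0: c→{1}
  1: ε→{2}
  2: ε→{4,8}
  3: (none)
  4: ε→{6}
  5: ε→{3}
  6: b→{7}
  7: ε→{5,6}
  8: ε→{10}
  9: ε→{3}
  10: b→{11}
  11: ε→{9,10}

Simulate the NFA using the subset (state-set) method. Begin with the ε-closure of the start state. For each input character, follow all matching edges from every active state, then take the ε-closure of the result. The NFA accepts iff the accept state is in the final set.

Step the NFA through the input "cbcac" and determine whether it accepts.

S₀ = ε-closure({0}) = {0}
'c' @ 1: {1,2,4,6,8,10}
'b' @ 2: {3,5,6,7,9,10,11}  (accept∈set)
'c' @ 3: {}  — state set empty
rest 'ac' ignored (set empty)
end set {} — state 3 not in

Answer: REJECT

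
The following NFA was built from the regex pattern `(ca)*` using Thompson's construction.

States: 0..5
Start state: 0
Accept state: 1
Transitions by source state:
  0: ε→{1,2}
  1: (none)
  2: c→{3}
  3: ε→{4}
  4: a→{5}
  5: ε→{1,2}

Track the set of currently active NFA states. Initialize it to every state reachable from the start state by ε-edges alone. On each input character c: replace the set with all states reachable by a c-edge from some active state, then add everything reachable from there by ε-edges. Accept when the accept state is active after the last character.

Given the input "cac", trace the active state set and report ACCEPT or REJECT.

start: ε-closure({0}) = {0,1,2}
'c' @ 1: {3,4}
'a' @ 2: {1,2,5}  [accepting]
'c' @ 3: {3,4}
end set {3,4} — state 1 not in

Answer: REJECT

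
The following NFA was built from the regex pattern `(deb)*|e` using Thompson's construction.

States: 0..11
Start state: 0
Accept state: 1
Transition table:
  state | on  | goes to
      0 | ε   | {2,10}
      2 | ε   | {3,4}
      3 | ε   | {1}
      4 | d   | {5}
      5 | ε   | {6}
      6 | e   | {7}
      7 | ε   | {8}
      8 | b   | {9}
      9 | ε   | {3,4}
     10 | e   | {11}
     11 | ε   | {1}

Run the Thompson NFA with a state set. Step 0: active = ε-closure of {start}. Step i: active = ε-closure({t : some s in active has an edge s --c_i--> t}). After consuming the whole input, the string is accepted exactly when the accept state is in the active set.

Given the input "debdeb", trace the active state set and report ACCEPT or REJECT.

start: ε-closure({0}) = {0,1,2,3,4,10}
'd' @ 1: {5,6}
'e' @ 2: {7,8}
'b' @ 3: {1,3,4,9}  [accepting]
'd' @ 4: {5,6}
'e' @ 5: {7,8}
'b' @ 6: {1,3,4,9}  [accepting]
final: {1,3,4,9}; accept 1 in set

Answer: ACCEPT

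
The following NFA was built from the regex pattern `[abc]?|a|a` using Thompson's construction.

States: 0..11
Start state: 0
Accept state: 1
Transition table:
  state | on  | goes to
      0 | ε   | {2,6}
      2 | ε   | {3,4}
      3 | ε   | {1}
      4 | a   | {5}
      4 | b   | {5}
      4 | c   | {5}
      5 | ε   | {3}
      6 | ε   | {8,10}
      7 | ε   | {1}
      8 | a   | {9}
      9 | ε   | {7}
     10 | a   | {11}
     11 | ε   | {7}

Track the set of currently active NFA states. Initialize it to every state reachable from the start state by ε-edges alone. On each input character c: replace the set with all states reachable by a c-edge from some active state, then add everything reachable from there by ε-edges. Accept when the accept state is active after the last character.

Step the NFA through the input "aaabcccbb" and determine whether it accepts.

S₀ = ε-closure({0}) = {0,1,2,3,4,6,8,10}
'a' @ 1: {1,3,5,7,9,11}  (accept∈set)
'a' @ 2: {}  — no active states
rest 'abcccbb' ignored (set empty)
after full input: {}  (accept=1 not in)

Answer: REJECT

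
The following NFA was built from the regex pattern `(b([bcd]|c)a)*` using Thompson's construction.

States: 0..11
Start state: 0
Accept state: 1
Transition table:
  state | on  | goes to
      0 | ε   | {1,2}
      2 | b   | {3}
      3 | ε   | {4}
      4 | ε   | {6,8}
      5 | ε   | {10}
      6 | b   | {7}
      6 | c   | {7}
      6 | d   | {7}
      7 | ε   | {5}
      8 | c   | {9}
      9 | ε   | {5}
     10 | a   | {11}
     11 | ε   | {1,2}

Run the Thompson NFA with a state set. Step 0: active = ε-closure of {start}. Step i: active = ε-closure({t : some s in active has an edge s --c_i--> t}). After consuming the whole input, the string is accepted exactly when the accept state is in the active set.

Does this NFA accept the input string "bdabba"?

initial (ε-close {0}): {0,1,2}
'b' @ 1: {3,4,6,8}
'd' @ 2: {5,7,10}
'a' @ 3: {1,2,11}  ✓accept
'b' @ 4: {3,4,6,8}
'b' @ 5: {5,7,10}
'a' @ 6: {1,2,11}  ✓accept
end set {1,2,11} — state 1 in

Answer: ACCEPT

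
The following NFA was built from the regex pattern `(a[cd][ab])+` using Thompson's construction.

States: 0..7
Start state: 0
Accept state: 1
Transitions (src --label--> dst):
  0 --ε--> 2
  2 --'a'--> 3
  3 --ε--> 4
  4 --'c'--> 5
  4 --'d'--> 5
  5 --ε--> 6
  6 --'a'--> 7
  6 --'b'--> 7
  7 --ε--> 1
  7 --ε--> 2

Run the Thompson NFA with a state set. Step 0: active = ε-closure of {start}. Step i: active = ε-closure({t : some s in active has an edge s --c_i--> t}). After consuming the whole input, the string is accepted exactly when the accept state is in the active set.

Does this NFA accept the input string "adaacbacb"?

Answer: ACCEPT

Derivation:
S₀ = ε-closure({0}) = {0,2}
'a' @ 1: {3,4}
'd' @ 2: {5,6}
'a' @ 3: {1,2,7}  ✓accept
'a' @ 4: {3,4}
'c' @ 5: {5,6}
'b' @ 6: {1,2,7}  ✓accept
'a' @ 7: {3,4}
'c' @ 8: {5,6}
'b' @ 9: {1,2,7}  ✓accept
final: {1,2,7}; accept 1 in set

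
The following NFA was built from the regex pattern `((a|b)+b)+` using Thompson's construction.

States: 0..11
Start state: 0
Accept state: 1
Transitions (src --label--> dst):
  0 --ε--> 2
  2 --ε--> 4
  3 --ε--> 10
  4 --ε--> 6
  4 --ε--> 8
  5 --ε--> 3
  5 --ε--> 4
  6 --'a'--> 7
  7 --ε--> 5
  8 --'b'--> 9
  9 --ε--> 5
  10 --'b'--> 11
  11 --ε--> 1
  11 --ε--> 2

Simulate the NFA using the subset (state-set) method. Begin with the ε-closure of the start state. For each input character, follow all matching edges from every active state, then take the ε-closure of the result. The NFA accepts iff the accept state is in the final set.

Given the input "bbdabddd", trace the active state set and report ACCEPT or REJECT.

S₀ = ε-closure({0}) = {0,2,4,6,8}
'b' @ 1: {3,4,5,6,8,9,10}
'b' @ 2: {1,2,3,4,5,6,8,9,10,11}  ✓accept
'd' @ 3: {}  — dead — no transitions
rest 'abddd' ignored (set empty)
final: {}; accept 1 not in set

Answer: REJECT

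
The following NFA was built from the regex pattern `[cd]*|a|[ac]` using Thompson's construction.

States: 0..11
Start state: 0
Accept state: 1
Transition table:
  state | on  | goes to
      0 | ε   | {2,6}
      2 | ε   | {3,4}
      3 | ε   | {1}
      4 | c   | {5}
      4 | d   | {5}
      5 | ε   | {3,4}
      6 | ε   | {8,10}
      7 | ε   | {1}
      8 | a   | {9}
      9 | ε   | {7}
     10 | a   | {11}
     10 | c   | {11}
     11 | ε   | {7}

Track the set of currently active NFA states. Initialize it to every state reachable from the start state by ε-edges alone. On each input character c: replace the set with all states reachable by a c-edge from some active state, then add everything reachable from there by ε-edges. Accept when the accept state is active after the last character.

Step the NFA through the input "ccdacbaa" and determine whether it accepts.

initial (ε-close {0}): {0,1,2,3,4,6,8,10}
'c' @ 1: {1,3,4,5,7,11}  (accept∈set)
'c' @ 2: {1,3,4,5}  (accept∈set)
'd' @ 3: {1,3,4,5}  (accept∈set)
'a' @ 4: {}  — dead — no transitions
rest 'cbaa' ignored (set empty)
final: {}; accept 1 not in set

Answer: REJECT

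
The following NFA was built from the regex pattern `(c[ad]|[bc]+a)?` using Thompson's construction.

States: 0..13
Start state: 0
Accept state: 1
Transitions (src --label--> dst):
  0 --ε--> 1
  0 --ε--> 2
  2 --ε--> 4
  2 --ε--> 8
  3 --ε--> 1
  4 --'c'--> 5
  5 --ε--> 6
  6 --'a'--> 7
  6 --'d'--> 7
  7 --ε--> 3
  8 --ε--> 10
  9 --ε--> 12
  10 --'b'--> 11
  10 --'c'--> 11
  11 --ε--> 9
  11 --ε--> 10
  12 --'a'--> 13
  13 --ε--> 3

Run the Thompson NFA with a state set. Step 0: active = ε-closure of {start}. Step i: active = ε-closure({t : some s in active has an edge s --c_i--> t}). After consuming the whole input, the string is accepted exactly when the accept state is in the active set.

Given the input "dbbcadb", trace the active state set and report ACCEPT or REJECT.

S₀ = ε-closure({0}) = {0,1,2,4,8,10}
'd' @ 1: {}  — dead — no transitions
rest 'bbcadb' ignored (set empty)
after full input: {}  (accept=1 not in)

Answer: REJECT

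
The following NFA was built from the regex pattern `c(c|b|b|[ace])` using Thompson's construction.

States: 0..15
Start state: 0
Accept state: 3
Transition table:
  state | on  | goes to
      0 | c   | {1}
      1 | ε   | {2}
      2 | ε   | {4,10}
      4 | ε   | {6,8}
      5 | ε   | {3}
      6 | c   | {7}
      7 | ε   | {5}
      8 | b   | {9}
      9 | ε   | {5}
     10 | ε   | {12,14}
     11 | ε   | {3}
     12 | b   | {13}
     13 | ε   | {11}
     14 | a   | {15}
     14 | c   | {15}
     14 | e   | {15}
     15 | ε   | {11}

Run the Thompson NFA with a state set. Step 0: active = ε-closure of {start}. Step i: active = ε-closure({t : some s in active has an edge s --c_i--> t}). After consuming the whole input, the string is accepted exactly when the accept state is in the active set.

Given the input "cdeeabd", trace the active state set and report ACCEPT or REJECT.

Answer: REJECT

Steps:
initial (ε-close {0}): {0}
'c' @ 1: {1,2,4,6,8,10,12,14}
'd' @ 2: {}  — no active states
rest 'eeabd' ignored (set empty)
after full input: {}  (accept=3 not in)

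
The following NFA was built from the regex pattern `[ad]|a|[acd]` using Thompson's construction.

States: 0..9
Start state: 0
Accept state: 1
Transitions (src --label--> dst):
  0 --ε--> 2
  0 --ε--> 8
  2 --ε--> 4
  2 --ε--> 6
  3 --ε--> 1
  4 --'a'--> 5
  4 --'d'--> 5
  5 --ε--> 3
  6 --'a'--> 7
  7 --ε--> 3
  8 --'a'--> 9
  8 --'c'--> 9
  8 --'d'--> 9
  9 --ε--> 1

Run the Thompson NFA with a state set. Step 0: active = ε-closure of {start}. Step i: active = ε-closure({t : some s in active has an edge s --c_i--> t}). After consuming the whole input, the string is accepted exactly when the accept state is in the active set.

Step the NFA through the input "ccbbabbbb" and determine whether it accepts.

initial (ε-close {0}): {0,2,4,6,8}
'c' @ 1: {1,9}  (accept∈set)
'c' @ 2: {}  — no active states
rest 'bbabbbb' ignored (set empty)
final: {}; accept 1 not in set

Answer: REJECT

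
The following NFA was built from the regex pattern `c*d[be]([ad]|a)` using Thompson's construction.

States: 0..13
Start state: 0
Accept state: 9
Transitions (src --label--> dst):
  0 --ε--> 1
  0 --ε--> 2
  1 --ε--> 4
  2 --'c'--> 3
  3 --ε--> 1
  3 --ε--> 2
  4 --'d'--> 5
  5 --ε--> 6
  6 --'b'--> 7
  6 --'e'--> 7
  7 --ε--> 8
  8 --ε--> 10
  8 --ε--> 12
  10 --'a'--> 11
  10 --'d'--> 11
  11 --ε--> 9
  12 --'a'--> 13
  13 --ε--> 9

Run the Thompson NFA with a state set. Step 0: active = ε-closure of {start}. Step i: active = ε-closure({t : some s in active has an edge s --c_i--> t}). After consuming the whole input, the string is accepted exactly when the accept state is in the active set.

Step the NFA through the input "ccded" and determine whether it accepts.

S₀ = ε-closure({0}) = {0,1,2,4}
'c' @ 1: {1,2,3,4}
'c' @ 2: {1,2,3,4}
'd' @ 3: {5,6}
'e' @ 4: {7,8,10,12}
'd' @ 5: {9,11}  [accepting]
final: {9,11}; accept 9 in set

Answer: ACCEPT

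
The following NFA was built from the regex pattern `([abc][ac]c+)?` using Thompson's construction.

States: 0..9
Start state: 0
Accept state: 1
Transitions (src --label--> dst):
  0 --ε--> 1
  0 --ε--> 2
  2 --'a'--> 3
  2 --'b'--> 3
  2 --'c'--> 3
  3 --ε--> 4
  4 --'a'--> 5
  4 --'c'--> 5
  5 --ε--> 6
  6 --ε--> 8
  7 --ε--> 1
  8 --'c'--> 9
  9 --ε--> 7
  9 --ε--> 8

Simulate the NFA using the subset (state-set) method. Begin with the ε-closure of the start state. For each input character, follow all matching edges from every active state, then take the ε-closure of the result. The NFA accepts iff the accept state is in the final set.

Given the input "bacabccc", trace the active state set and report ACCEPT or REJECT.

start: ε-closure({0}) = {0,1,2}
'b' @ 1: {3,4}
'a' @ 2: {5,6,8}
'c' @ 3: {1,7,8,9}  (accept∈set)
'a' @ 4: {}  — dead — no transitions
rest 'bccc' ignored (set empty)
end set {} — state 1 not in

Answer: REJECT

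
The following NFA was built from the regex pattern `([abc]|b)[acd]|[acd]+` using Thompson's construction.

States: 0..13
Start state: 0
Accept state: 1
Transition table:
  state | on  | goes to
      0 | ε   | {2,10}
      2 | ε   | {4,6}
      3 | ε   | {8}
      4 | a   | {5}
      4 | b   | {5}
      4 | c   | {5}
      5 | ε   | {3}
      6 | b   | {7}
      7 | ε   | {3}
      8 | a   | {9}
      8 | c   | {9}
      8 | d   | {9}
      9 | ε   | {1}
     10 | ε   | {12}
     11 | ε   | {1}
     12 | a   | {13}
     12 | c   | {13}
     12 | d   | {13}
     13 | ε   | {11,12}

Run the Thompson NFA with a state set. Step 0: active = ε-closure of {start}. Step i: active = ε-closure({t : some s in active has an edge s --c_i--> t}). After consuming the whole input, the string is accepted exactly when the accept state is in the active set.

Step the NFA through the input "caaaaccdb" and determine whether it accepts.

S₀ = ε-closure({0}) = {0,2,4,6,10,12}
'c' @ 1: {1,3,5,8,11,12,13}  [accepting]
'a' @ 2: {1,9,11,12,13}  [accepting]
'a' @ 3: {1,11,12,13}  [accepting]
'a' @ 4: {1,11,12,13}  [accepting]
'a' @ 5: {1,11,12,13}  [accepting]
'c' @ 6: {1,11,12,13}  [accepting]
'c' @ 7: {1,11,12,13}  [accepting]
'd' @ 8: {1,11,12,13}  [accepting]
'b' @ 9: {}  — no active states
end set {} — state 1 not in

Answer: REJECT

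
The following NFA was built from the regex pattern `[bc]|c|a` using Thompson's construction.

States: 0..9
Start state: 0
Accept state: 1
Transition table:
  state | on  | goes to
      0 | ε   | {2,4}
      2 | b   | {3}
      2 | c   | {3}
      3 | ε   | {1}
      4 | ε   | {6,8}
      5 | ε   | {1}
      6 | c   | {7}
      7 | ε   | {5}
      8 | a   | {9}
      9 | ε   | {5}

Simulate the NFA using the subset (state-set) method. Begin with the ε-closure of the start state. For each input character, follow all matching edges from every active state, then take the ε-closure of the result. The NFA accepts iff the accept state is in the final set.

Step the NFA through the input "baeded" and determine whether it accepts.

Answer: REJECT

Steps:
start: ε-closure({0}) = {0,2,4,6,8}
'b' @ 1: {1,3}  (accept∈set)
'a' @ 2: {}  — dead — no transitions
rest 'eded' ignored (set empty)
end set {} — state 1 not in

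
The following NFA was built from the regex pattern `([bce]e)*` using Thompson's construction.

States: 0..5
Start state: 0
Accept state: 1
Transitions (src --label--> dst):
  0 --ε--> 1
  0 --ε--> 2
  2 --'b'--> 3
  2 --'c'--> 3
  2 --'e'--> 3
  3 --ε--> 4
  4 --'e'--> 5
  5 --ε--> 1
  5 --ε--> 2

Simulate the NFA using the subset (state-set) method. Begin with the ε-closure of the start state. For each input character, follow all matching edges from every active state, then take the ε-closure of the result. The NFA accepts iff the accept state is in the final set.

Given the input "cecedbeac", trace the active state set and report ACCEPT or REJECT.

start: ε-closure({0}) = {0,1,2}
'c' @ 1: {3,4}
'e' @ 2: {1,2,5}  [accepting]
'c' @ 3: {3,4}
'e' @ 4: {1,2,5}  [accepting]
'd' @ 5: {}  — dead — no transitions
rest 'beac' ignored (set empty)
final: {}; accept 1 not in set

Answer: REJECT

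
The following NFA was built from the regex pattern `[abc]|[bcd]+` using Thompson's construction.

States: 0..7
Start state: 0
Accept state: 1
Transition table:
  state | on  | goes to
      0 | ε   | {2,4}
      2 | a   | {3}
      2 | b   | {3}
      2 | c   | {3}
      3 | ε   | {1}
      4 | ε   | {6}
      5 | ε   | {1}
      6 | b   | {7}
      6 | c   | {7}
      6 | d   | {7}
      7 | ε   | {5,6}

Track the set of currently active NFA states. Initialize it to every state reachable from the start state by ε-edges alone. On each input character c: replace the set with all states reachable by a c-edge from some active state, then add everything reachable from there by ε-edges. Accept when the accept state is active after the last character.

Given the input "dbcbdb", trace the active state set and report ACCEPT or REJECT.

start: ε-closure({0}) = {0,2,4,6}
'd' @ 1: {1,5,6,7}  [accepting]
'b' @ 2: {1,5,6,7}  [accepting]
'c' @ 3: {1,5,6,7}  [accepting]
'b' @ 4: {1,5,6,7}  [accepting]
'd' @ 5: {1,5,6,7}  [accepting]
'b' @ 6: {1,5,6,7}  [accepting]
after full input: {1,5,6,7}  (accept=1 in)

Answer: ACCEPT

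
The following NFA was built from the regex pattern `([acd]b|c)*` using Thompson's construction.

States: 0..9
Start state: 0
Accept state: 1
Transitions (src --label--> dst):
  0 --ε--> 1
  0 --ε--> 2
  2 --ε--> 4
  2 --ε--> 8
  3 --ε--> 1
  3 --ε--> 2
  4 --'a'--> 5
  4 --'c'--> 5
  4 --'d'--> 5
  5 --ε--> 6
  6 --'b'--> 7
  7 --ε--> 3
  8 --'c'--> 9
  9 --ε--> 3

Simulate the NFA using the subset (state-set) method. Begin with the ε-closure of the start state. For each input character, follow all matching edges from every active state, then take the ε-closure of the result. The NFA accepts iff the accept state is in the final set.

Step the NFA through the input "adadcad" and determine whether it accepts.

Answer: REJECT

Derivation:
start: ε-closure({0}) = {0,1,2,4,8}
'a' @ 1: {5,6}
'd' @ 2: {}  — dead — no transitions
rest 'adcad' ignored (set empty)
end set {} — state 1 not in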